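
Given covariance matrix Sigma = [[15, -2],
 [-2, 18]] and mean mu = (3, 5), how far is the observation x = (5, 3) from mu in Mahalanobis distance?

Step 1 — centre the observation: (x - mu) = (2, -2).

Step 2 — invert Sigma. det(Sigma) = 15·18 - (-2)² = 266.
  Sigma^{-1} = (1/det) · [[d, -b], [-b, a]] = [[0.0677, 0.0075],
 [0.0075, 0.0564]].

Step 3 — form the quadratic (x - mu)^T · Sigma^{-1} · (x - mu):
  Sigma^{-1} · (x - mu) = (0.1203, -0.0977).
  (x - mu)^T · [Sigma^{-1} · (x - mu)] = (2)·(0.1203) + (-2)·(-0.0977) = 0.4361.

Step 4 — take square root: d = √(0.4361) ≈ 0.6604.

d(x, mu) = √(0.4361) ≈ 0.6604


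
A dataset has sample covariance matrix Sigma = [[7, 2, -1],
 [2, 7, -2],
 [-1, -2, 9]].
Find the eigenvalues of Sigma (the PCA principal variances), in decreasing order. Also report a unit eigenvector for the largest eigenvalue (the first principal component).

Step 1 — characteristic polynomial p(λ) = det(λI - Sigma) = λ³ - tr·λ² + c_1·λ - det, where tr = trace, c_1 = sum of the principal 2×2 minors, det = det(Sigma):
  tr = 7 + 7 + 9 = 23,
  c_1 = (7·7 - (2)²) + (7·9 - (-1)²) + (7·9 - (-2)²) = 45 + 62 + 59 = 166,
  det = 7·(7·9 - (-2)²) - (2)·((2)·9 - (-2)·(-1)) + (-1)·((2)·(-2) - 7·(-1)) = 7·(59) - (2)·(16) + (-1)·(3) = 378.
  So p(λ) = λ³ - 23λ² + 166λ - 378.
Step 2 — look for an integer root (rational root theorem: any rational root is an integer divisor of 378). Testing λ = 7:
  p(7) = 343 - 1127 + 1162 - 378 = 0  ✓
  Dividing out (λ - 7): p(λ) = (λ - 7)(λ² - 16λ + 54).
Step 3 — remaining eigenvalues from the quadratic λ² - 16λ + 54 = 0:
  Δ = 16² - 4·54 = 256 - 216 = 40,  λ = (16 ± √40)/2 = (16 ± 6.3246)/2 ≈ 11.1623 or 4.8377.
  Sorted: λ_1 = 11.1623,  λ_2 = 7,  λ_3 = 4.8377  (check: sum = 23 = tr ✓).

Step 4 — unit eigenvector for λ_1 ≈ 11.1623: v spans the null space of (Sigma - λ_1 I), whose rows are
  r_1 = (-4.1623, 2, -1),  r_2 = (2, -4.1623, -2),  r_3 = (-1, -2, -2.1623).
  v is orthogonal to every row, so take v ∝ r_1 × r_2 = ((2)·(-2) - (-1)·(-4.1623), (-1)·(2) - (-4.1623)·(-2), (-4.1623)·(-4.1623) - (2)·(2)) ≈ (-8.1623, -10.3246, 13.3246).
  Rescale (multiply by -1 so the first nonzero entry is positive): u = (8.1623, 10.3246, -13.3246).
  ||u|| = √((8.1623)² + (10.3246)² + (-13.3246)²) = √(350.763) ≈ 18.7287,  v_1 = u/||u|| ≈ (0.4358, 0.5513, -0.7115) (||v_1|| = 1).

λ_1 = 11.1623,  λ_2 = 7,  λ_3 = 4.8377;  v_1 ≈ (0.4358, 0.5513, -0.7115)


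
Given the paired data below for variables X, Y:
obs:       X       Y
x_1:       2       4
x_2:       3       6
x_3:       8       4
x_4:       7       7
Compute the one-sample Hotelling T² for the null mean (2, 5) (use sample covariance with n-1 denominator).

Step 1 — sample mean vector:
  mean(X) = (2 + 3 + 8 + 7) / 4 = 20/4 = 5
  mean(Y) = (4 + 6 + 4 + 7) / 4 = 21/4 = 5.25
  x̄ = (5, 5.25),  deviation x̄ - mu_0 = (5, 5.25) - (2, 5) = (3, 0.25).

Step 2 — sample covariance matrix, S[i,j] = (1/(n-1)) · Σ_k (x_{k,i} - mean_i) · (x_{k,j} - mean_j), divisor n-1 = 3:
  S[X,X] = ((-3)·(-3) + (-2)·(-2) + (3)·(3) + (2)·(2)) / 3 = 26/3 = 8.6667
  S[X,Y] = ((-3)·(-1.25) + (-2)·(0.75) + (3)·(-1.25) + (2)·(1.75)) / 3 = 2/3 = 0.6667
  S[Y,Y] = ((-1.25)·(-1.25) + (0.75)·(0.75) + (-1.25)·(-1.25) + (1.75)·(1.75)) / 3 = 6.75/3 = 2.25
  S = [[8.6667, 0.6667],
 [0.6667, 2.25]].

Step 3 — invert S. det(S) = 8.6667·2.25 - (0.6667)² = 19.0556.
  S^{-1} = (1/det) · [[d, -b], [-b, a]] = [[0.1181, -0.035],
 [-0.035, 0.4548]].

Step 4 — quadratic form (x̄ - mu_0)^T · S^{-1} · (x̄ - mu_0):
  S^{-1} · (x̄ - mu_0) = (0.3455, 0.0087),
  (x̄ - mu_0)^T · [...] = (3)·(0.3455) + (0.25)·(0.0087) = 1.0386.

Step 5 — scale by n: T² = 4 · 1.0386 = 4.1545.

T² ≈ 4.1545


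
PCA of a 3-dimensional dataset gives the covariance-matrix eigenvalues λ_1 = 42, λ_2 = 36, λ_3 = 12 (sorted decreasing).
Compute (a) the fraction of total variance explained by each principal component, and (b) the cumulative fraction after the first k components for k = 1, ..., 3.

Step 1 — total variance = trace(Sigma) = Σ λ_i = 42 + 36 + 12 = 90.

Step 2 — fraction explained by component i = λ_i / Σ λ:
  PC1: 42/90 = 0.4667
  PC2: 36/90 = 0.4
  PC3: 12/90 = 0.1333

Step 3 — cumulative fraction after k components = (λ_1 + ... + λ_k) / Σ λ:
  k = 1: 42/90 = 0.4667
  k = 2: (42 + 36)/90 = 78/90 = 0.8667
  k = 3: (42 + 36 + 12)/90 = 90/90 = 1

Summary (fraction, with percent):

explained: PC1 0.4667 (46.67%), PC2 0.4 (40%), PC3 0.1333 (13.33%);  cumulative: 0.4667, 0.8667, 1


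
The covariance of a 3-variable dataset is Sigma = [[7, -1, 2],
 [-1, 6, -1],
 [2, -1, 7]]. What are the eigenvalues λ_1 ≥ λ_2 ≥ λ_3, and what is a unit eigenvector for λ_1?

Step 1 — characteristic polynomial p(λ) = det(λI - Sigma) = λ³ - tr·λ² + c_1·λ - det, where tr = trace, c_1 = sum of the principal 2×2 minors, det = det(Sigma):
  tr = 7 + 6 + 7 = 20,
  c_1 = (7·6 - (-1)²) + (7·7 - (2)²) + (6·7 - (-1)²) = 41 + 45 + 41 = 127,
  det = 7·(6·7 - (-1)²) - (-1)·((-1)·7 - (-1)·(2)) + (2)·((-1)·(-1) - 6·(2)) = 7·(41) - (-1)·(-5) + (2)·(-11) = 260.
  So p(λ) = λ³ - 20λ² + 127λ - 260.
Step 2 — look for an integer root (rational root theorem: any rational root is an integer divisor of 260). Testing λ = 5:
  p(5) = 125 - 500 + 635 - 260 = 0  ✓
  Dividing out (λ - 5): p(λ) = (λ - 5)(λ² - 15λ + 52).
Step 3 — remaining eigenvalues from the quadratic λ² - 15λ + 52 = 0:
  Δ = 15² - 4·52 = 225 - 208 = 17,  λ = (15 ± √17)/2 = (15 ± 4.1231)/2 ≈ 9.5616 or 5.4384.
  Sorted: λ_1 = 9.5616,  λ_2 = 5.4384,  λ_3 = 5  (check: sum = 20 = tr ✓).

Step 4 — unit eigenvector for λ_1 ≈ 9.5616: v spans the null space of (Sigma - λ_1 I), whose rows are
  r_1 = (-2.5616, -1, 2),  r_2 = (-1, -3.5616, -1),  r_3 = (2, -1, -2.5616).
  v is orthogonal to every row, so take v ∝ r_1 × r_2 = ((-1)·(-1) - (2)·(-3.5616), (2)·(-1) - (-2.5616)·(-1), (-2.5616)·(-3.5616) - (-1)·(-1)) ≈ (8.1231, -4.5616, 8.1231).
  Let u = (8.1231, -4.5616, 8.1231).
  ||u|| = √((8.1231)² + (-4.5616)² + (8.1231)²) = √(152.7775) ≈ 12.3603,  v_1 = u/||u|| ≈ (0.6572, -0.369, 0.6572) (||v_1|| = 1).

λ_1 = 9.5616,  λ_2 = 5.4384,  λ_3 = 5;  v_1 ≈ (0.6572, -0.369, 0.6572)


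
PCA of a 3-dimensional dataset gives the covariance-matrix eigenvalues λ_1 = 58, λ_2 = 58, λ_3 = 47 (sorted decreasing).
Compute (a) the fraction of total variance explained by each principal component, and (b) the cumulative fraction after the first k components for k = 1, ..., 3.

Step 1 — total variance = trace(Sigma) = Σ λ_i = 58 + 58 + 47 = 163.

Step 2 — fraction explained by component i = λ_i / Σ λ:
  PC1: 58/163 = 0.3558
  PC2: 58/163 = 0.3558
  PC3: 47/163 = 0.2883

Step 3 — cumulative fraction after k components = (λ_1 + ... + λ_k) / Σ λ:
  k = 1: 58/163 = 0.3558
  k = 2: (58 + 58)/163 = 116/163 = 0.7117
  k = 3: (58 + 58 + 47)/163 = 163/163 = 1

Summary (fraction, with percent):

explained: PC1 0.3558 (35.58%), PC2 0.3558 (35.58%), PC3 0.2883 (28.83%);  cumulative: 0.3558, 0.7117, 1


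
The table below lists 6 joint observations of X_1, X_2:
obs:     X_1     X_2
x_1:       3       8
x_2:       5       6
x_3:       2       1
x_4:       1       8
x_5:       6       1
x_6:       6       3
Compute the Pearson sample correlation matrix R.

Step 1 — column means:
  mean(X_1) = (3 + 5 + 2 + 1 + 6 + 6) / 6 = 23/6 = 3.8333
  mean(X_2) = (8 + 6 + 1 + 8 + 1 + 3) / 6 = 27/6 = 4.5

Step 2 — sample variances and covariances s[i,j] = (1/(n-1)) · Σ_k (x_{k,i} - mean_i) · (x_{k,j} - mean_j), with n-1 = 5:
  s[X_1,X_1] = ((-0.8333)·(-0.8333) + (1.1667)·(1.1667) + (-1.8333)·(-1.8333) + (-2.8333)·(-2.8333) + (2.1667)·(2.1667) + (2.1667)·(2.1667)) / 5 = 22.8333/5 = 4.5667
  s[X_1,X_2] = ((-0.8333)·(3.5) + (1.1667)·(1.5) + (-1.8333)·(-3.5) + (-2.8333)·(3.5) + (2.1667)·(-3.5) + (2.1667)·(-1.5)) / 5 = -15.5/5 = -3.1
  s[X_2,X_2] = ((3.5)·(3.5) + (1.5)·(1.5) + (-3.5)·(-3.5) + (3.5)·(3.5) + (-3.5)·(-3.5) + (-1.5)·(-1.5)) / 5 = 53.5/5 = 10.7
  Sample standard deviations s_i = √(s[i,i]):
  s(X_1) = √(4.5667) = 2.137
  s(X_2) = √(10.7) = 3.2711

Step 3 — r_{ij} = s_{ij} / (s_i · s_j):
  r[X_1,X_1] = 1 (diagonal).
  r[X_1,X_2] = -3.1 / (2.137 · 3.2711) = -3.1 / 6.9902 = -0.4435
  r[X_2,X_2] = 1 (diagonal).

R is symmetric with unit diagonal. Assembling:

R = [[1, -0.4435],
 [-0.4435, 1]]


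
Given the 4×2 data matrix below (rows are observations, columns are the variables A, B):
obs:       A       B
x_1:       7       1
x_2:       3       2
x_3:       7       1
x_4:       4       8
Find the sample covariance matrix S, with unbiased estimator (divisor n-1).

Step 1 — column means:
  mean(A) = (7 + 3 + 7 + 4) / 4 = 21/4 = 5.25
  mean(B) = (1 + 2 + 1 + 8) / 4 = 12/4 = 3

Step 2 — sample covariance S[i,j] = (1/(n-1)) · Σ_k (x_{k,i} - mean_i) · (x_{k,j} - mean_j), with n-1 = 3.
  S[A,A] = ((1.75)·(1.75) + (-2.25)·(-2.25) + (1.75)·(1.75) + (-1.25)·(-1.25)) / 3 = 12.75/3 = 4.25
  S[A,B] = ((1.75)·(-2) + (-2.25)·(-1) + (1.75)·(-2) + (-1.25)·(5)) / 3 = -11/3 = -3.6667
  S[B,B] = ((-2)·(-2) + (-1)·(-1) + (-2)·(-2) + (5)·(5)) / 3 = 34/3 = 11.3333

S is symmetric (S[j,i] = S[i,j]). Assembling:

S = [[4.25, -3.6667],
 [-3.6667, 11.3333]]


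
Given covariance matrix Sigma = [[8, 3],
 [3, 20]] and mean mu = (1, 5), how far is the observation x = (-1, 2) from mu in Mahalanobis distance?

Step 1 — centre the observation: (x - mu) = (-2, -3).

Step 2 — invert Sigma. det(Sigma) = 8·20 - (3)² = 151.
  Sigma^{-1} = (1/det) · [[d, -b], [-b, a]] = [[0.1325, -0.0199],
 [-0.0199, 0.053]].

Step 3 — form the quadratic (x - mu)^T · Sigma^{-1} · (x - mu):
  Sigma^{-1} · (x - mu) = (-0.2053, -0.1192).
  (x - mu)^T · [Sigma^{-1} · (x - mu)] = (-2)·(-0.2053) + (-3)·(-0.1192) = 0.7682.

Step 4 — take square root: d = √(0.7682) ≈ 0.8765.

d(x, mu) = √(0.7682) ≈ 0.8765


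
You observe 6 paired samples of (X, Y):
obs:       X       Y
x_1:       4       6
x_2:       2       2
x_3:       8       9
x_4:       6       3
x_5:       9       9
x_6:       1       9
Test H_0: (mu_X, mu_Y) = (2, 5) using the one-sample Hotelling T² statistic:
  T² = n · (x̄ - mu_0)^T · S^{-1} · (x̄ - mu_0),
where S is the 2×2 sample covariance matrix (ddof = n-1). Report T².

Step 1 — sample mean vector:
  mean(X) = (4 + 2 + 8 + 6 + 9 + 1) / 6 = 30/6 = 5
  mean(Y) = (6 + 2 + 9 + 3 + 9 + 9) / 6 = 38/6 = 6.3333
  x̄ = (5, 6.3333),  deviation x̄ - mu_0 = (5, 6.3333) - (2, 5) = (3, 1.3333).

Step 2 — sample covariance matrix, S[i,j] = (1/(n-1)) · Σ_k (x_{k,i} - mean_i) · (x_{k,j} - mean_j), divisor n-1 = 5:
  S[X,X] = ((-1)·(-1) + (-3)·(-3) + (3)·(3) + (1)·(1) + (4)·(4) + (-4)·(-4)) / 5 = 52/5 = 10.4
  S[X,Y] = ((-1)·(-0.3333) + (-3)·(-4.3333) + (3)·(2.6667) + (1)·(-3.3333) + (4)·(2.6667) + (-4)·(2.6667)) / 5 = 18/5 = 3.6
  S[Y,Y] = ((-0.3333)·(-0.3333) + (-4.3333)·(-4.3333) + (2.6667)·(2.6667) + (-3.3333)·(-3.3333) + (2.6667)·(2.6667) + (2.6667)·(2.6667)) / 5 = 51.3333/5 = 10.2667
  S = [[10.4, 3.6],
 [3.6, 10.2667]].

Step 3 — invert S. det(S) = 10.4·10.2667 - (3.6)² = 93.8133.
  S^{-1} = (1/det) · [[d, -b], [-b, a]] = [[0.1094, -0.0384],
 [-0.0384, 0.1109]].

Step 4 — quadratic form (x̄ - mu_0)^T · S^{-1} · (x̄ - mu_0):
  S^{-1} · (x̄ - mu_0) = (0.2771, 0.0327),
  (x̄ - mu_0)^T · [...] = (3)·(0.2771) + (1.3333)·(0.0327) = 0.875.

Step 5 — scale by n: T² = 6 · 0.875 = 5.2501.

T² ≈ 5.2501


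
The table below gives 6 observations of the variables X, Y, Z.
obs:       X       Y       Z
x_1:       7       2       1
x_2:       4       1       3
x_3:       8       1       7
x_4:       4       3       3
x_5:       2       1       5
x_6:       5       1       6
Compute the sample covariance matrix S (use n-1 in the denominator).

Step 1 — column means:
  mean(X) = (7 + 4 + 8 + 4 + 2 + 5) / 6 = 30/6 = 5
  mean(Y) = (2 + 1 + 1 + 3 + 1 + 1) / 6 = 9/6 = 1.5
  mean(Z) = (1 + 3 + 7 + 3 + 5 + 6) / 6 = 25/6 = 4.1667

Step 2 — sample covariance S[i,j] = (1/(n-1)) · Σ_k (x_{k,i} - mean_i) · (x_{k,j} - mean_j), with n-1 = 5.
  S[X,X] = ((2)·(2) + (-1)·(-1) + (3)·(3) + (-1)·(-1) + (-3)·(-3) + (0)·(0)) / 5 = 24/5 = 4.8
  S[X,Y] = ((2)·(0.5) + (-1)·(-0.5) + (3)·(-0.5) + (-1)·(1.5) + (-3)·(-0.5) + (0)·(-0.5)) / 5 = 0/5 = 0
  S[X,Z] = ((2)·(-3.1667) + (-1)·(-1.1667) + (3)·(2.8333) + (-1)·(-1.1667) + (-3)·(0.8333) + (0)·(1.8333)) / 5 = 2/5 = 0.4
  S[Y,Y] = ((0.5)·(0.5) + (-0.5)·(-0.5) + (-0.5)·(-0.5) + (1.5)·(1.5) + (-0.5)·(-0.5) + (-0.5)·(-0.5)) / 5 = 3.5/5 = 0.7
  S[Y,Z] = ((0.5)·(-3.1667) + (-0.5)·(-1.1667) + (-0.5)·(2.8333) + (1.5)·(-1.1667) + (-0.5)·(0.8333) + (-0.5)·(1.8333)) / 5 = -5.5/5 = -1.1
  S[Z,Z] = ((-3.1667)·(-3.1667) + (-1.1667)·(-1.1667) + (2.8333)·(2.8333) + (-1.1667)·(-1.1667) + (0.8333)·(0.8333) + (1.8333)·(1.8333)) / 5 = 24.8333/5 = 4.9667

S is symmetric (S[j,i] = S[i,j]). Assembling:

S = [[4.8, 0, 0.4],
 [0, 0.7, -1.1],
 [0.4, -1.1, 4.9667]]


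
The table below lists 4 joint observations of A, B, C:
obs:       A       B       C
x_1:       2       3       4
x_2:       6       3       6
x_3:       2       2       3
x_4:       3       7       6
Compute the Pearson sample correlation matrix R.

Step 1 — column means:
  mean(A) = (2 + 6 + 2 + 3) / 4 = 13/4 = 3.25
  mean(B) = (3 + 3 + 2 + 7) / 4 = 15/4 = 3.75
  mean(C) = (4 + 6 + 3 + 6) / 4 = 19/4 = 4.75

Step 2 — sample variances and covariances s[i,j] = (1/(n-1)) · Σ_k (x_{k,i} - mean_i) · (x_{k,j} - mean_j), with n-1 = 3:
  s[A,A] = ((-1.25)·(-1.25) + (2.75)·(2.75) + (-1.25)·(-1.25) + (-0.25)·(-0.25)) / 3 = 10.75/3 = 3.5833
  s[A,B] = ((-1.25)·(-0.75) + (2.75)·(-0.75) + (-1.25)·(-1.75) + (-0.25)·(3.25)) / 3 = 0.25/3 = 0.0833
  s[A,C] = ((-1.25)·(-0.75) + (2.75)·(1.25) + (-1.25)·(-1.75) + (-0.25)·(1.25)) / 3 = 6.25/3 = 2.0833
  s[B,B] = ((-0.75)·(-0.75) + (-0.75)·(-0.75) + (-1.75)·(-1.75) + (3.25)·(3.25)) / 3 = 14.75/3 = 4.9167
  s[B,C] = ((-0.75)·(-0.75) + (-0.75)·(1.25) + (-1.75)·(-1.75) + (3.25)·(1.25)) / 3 = 6.75/3 = 2.25
  s[C,C] = ((-0.75)·(-0.75) + (1.25)·(1.25) + (-1.75)·(-1.75) + (1.25)·(1.25)) / 3 = 6.75/3 = 2.25
  Sample standard deviations s_i = √(s[i,i]):
  s(A) = √(3.5833) = 1.893
  s(B) = √(4.9167) = 2.2174
  s(C) = √(2.25) = 1.5

Step 3 — r_{ij} = s_{ij} / (s_i · s_j):
  r[A,A] = 1 (diagonal).
  r[A,B] = 0.0833 / (1.893 · 2.2174) = 0.0833 / 4.1974 = 0.0199
  r[A,C] = 2.0833 / (1.893 · 1.5) = 2.0833 / 2.8395 = 0.7337
  r[B,B] = 1 (diagonal).
  r[B,C] = 2.25 / (2.2174 · 1.5) = 2.25 / 3.326 = 0.6765
  r[C,C] = 1 (diagonal).

R is symmetric with unit diagonal. Assembling:

R = [[1, 0.0199, 0.7337],
 [0.0199, 1, 0.6765],
 [0.7337, 0.6765, 1]]


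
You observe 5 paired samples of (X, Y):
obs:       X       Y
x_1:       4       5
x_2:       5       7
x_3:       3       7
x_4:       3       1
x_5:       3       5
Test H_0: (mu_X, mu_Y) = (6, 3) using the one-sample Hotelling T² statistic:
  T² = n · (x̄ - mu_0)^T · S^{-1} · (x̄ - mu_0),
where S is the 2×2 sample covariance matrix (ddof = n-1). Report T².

Step 1 — sample mean vector:
  mean(X) = (4 + 5 + 3 + 3 + 3) / 5 = 18/5 = 3.6
  mean(Y) = (5 + 7 + 7 + 1 + 5) / 5 = 25/5 = 5
  x̄ = (3.6, 5),  deviation x̄ - mu_0 = (3.6, 5) - (6, 3) = (-2.4, 2).

Step 2 — sample covariance matrix, S[i,j] = (1/(n-1)) · Σ_k (x_{k,i} - mean_i) · (x_{k,j} - mean_j), divisor n-1 = 4:
  S[X,X] = ((0.4)·(0.4) + (1.4)·(1.4) + (-0.6)·(-0.6) + (-0.6)·(-0.6) + (-0.6)·(-0.6)) / 4 = 3.2/4 = 0.8
  S[X,Y] = ((0.4)·(0) + (1.4)·(2) + (-0.6)·(2) + (-0.6)·(-4) + (-0.6)·(0)) / 4 = 4/4 = 1
  S[Y,Y] = ((0)·(0) + (2)·(2) + (2)·(2) + (-4)·(-4) + (0)·(0)) / 4 = 24/4 = 6
  S = [[0.8, 1],
 [1, 6]].

Step 3 — invert S. det(S) = 0.8·6 - (1)² = 3.8.
  S^{-1} = (1/det) · [[d, -b], [-b, a]] = [[1.5789, -0.2632],
 [-0.2632, 0.2105]].

Step 4 — quadratic form (x̄ - mu_0)^T · S^{-1} · (x̄ - mu_0):
  S^{-1} · (x̄ - mu_0) = (-4.3158, 1.0526),
  (x̄ - mu_0)^T · [...] = (-2.4)·(-4.3158) + (2)·(1.0526) = 12.4632.

Step 5 — scale by n: T² = 5 · 12.4632 = 62.3158.

T² ≈ 62.3158


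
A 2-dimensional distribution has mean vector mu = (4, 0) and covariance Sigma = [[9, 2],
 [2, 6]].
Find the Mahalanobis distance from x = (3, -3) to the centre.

Step 1 — centre the observation: (x - mu) = (-1, -3).

Step 2 — invert Sigma. det(Sigma) = 9·6 - (2)² = 50.
  Sigma^{-1} = (1/det) · [[d, -b], [-b, a]] = [[0.12, -0.04],
 [-0.04, 0.18]].

Step 3 — form the quadratic (x - mu)^T · Sigma^{-1} · (x - mu):
  Sigma^{-1} · (x - mu) = (0, -0.5).
  (x - mu)^T · [Sigma^{-1} · (x - mu)] = (-1)·(0) + (-3)·(-0.5) = 1.5.

Step 4 — take square root: d = √(1.5) ≈ 1.2247.

d(x, mu) = √(1.5) ≈ 1.2247


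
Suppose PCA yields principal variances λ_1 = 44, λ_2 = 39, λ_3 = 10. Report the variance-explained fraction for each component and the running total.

Step 1 — total variance = trace(Sigma) = Σ λ_i = 44 + 39 + 10 = 93.

Step 2 — fraction explained by component i = λ_i / Σ λ:
  PC1: 44/93 = 0.4731
  PC2: 39/93 = 0.4194
  PC3: 10/93 = 0.1075

Step 3 — cumulative fraction after k components = (λ_1 + ... + λ_k) / Σ λ:
  k = 1: 44/93 = 0.4731
  k = 2: (44 + 39)/93 = 83/93 = 0.8925
  k = 3: (44 + 39 + 10)/93 = 93/93 = 1

Summary (fraction, with percent):

explained: PC1 0.4731 (47.31%), PC2 0.4194 (41.94%), PC3 0.1075 (10.75%);  cumulative: 0.4731, 0.8925, 1


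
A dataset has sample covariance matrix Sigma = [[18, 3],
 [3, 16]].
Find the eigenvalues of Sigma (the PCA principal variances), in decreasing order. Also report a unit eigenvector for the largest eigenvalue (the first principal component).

Step 1 — characteristic polynomial of 2×2 Sigma:
  det(Sigma - λI) = λ² - trace · λ + det = 0.
  trace = 18 + 16 = 34, det = 18·16 - (3)² = 279.
Step 2 — discriminant:
  Δ = trace² - 4·det = 1156 - 1116 = 40.
Step 3 — eigenvalues:
  λ = (trace ± √Δ)/2 = (34 ± 6.3246)/2,
  λ_1 = 20.1623,  λ_2 = 13.8377.

Step 4 — unit eigenvector for λ_1: solve (Sigma - λ_1 I)v = 0. First row:
  (18 - 20.1623)·v_x + (3)·v_y = 0, i.e. (-2.1623)·v_x + (3)·v_y = 0,
  so v ∝ (b, λ_1 - a) = (3, 2.1623) = u.
  ||u|| = √((3)² + (2.1623)²) = √(13.6754) ≈ 3.698,
  v_1 = u/||u|| ≈ (0.8112, 0.5847) (||v_1|| = 1).

λ_1 = 20.1623,  λ_2 = 13.8377;  v_1 ≈ (0.8112, 0.5847)


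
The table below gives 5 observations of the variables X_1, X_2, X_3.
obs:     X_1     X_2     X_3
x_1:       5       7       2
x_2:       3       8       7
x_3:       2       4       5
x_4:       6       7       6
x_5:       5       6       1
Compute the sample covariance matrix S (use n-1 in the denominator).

Step 1 — column means:
  mean(X_1) = (5 + 3 + 2 + 6 + 5) / 5 = 21/5 = 4.2
  mean(X_2) = (7 + 8 + 4 + 7 + 6) / 5 = 32/5 = 6.4
  mean(X_3) = (2 + 7 + 5 + 6 + 1) / 5 = 21/5 = 4.2

Step 2 — sample covariance S[i,j] = (1/(n-1)) · Σ_k (x_{k,i} - mean_i) · (x_{k,j} - mean_j), with n-1 = 4.
  S[X_1,X_1] = ((0.8)·(0.8) + (-1.2)·(-1.2) + (-2.2)·(-2.2) + (1.8)·(1.8) + (0.8)·(0.8)) / 4 = 10.8/4 = 2.7
  S[X_1,X_2] = ((0.8)·(0.6) + (-1.2)·(1.6) + (-2.2)·(-2.4) + (1.8)·(0.6) + (0.8)·(-0.4)) / 4 = 4.6/4 = 1.15
  S[X_1,X_3] = ((0.8)·(-2.2) + (-1.2)·(2.8) + (-2.2)·(0.8) + (1.8)·(1.8) + (0.8)·(-3.2)) / 4 = -6.2/4 = -1.55
  S[X_2,X_2] = ((0.6)·(0.6) + (1.6)·(1.6) + (-2.4)·(-2.4) + (0.6)·(0.6) + (-0.4)·(-0.4)) / 4 = 9.2/4 = 2.3
  S[X_2,X_3] = ((0.6)·(-2.2) + (1.6)·(2.8) + (-2.4)·(0.8) + (0.6)·(1.8) + (-0.4)·(-3.2)) / 4 = 3.6/4 = 0.9
  S[X_3,X_3] = ((-2.2)·(-2.2) + (2.8)·(2.8) + (0.8)·(0.8) + (1.8)·(1.8) + (-3.2)·(-3.2)) / 4 = 26.8/4 = 6.7

S is symmetric (S[j,i] = S[i,j]). Assembling:

S = [[2.7, 1.15, -1.55],
 [1.15, 2.3, 0.9],
 [-1.55, 0.9, 6.7]]


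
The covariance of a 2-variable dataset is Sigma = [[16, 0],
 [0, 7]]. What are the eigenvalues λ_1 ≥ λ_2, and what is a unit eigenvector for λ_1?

Step 1 — characteristic polynomial of 2×2 Sigma:
  det(Sigma - λI) = λ² - trace · λ + det = 0.
  trace = 16 + 7 = 23, det = 16·7 - (0)² = 112.
Step 2 — discriminant:
  Δ = trace² - 4·det = 529 - 448 = 81.
Step 3 — eigenvalues:
  λ = (trace ± √Δ)/2 = (23 ± 9)/2,
  λ_1 = 16,  λ_2 = 7.

Step 4 — unit eigenvector for λ_1: Sigma is diagonal, so its eigenvectors are the coordinate axes. λ_1 = 16 is the diagonal entry on the first coordinate axis, hence
  v_1 = (1, 0) (||v_1|| = 1).

λ_1 = 16,  λ_2 = 7;  v_1 ≈ (1, 0)


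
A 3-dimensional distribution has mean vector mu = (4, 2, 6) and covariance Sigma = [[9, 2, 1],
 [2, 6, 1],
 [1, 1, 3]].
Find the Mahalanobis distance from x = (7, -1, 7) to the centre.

Step 1 — centre the observation: (x - mu) = (3, -3, 1).

Step 2 — invert Sigma (cofactor / det for 3×3, or solve directly):
  Sigma^{-1} = [[0.1223, -0.036, -0.0288],
 [-0.036, 0.1871, -0.0504],
 [-0.0288, -0.0504, 0.3597]].

Step 3 — form the quadratic (x - mu)^T · Sigma^{-1} · (x - mu):
  Sigma^{-1} · (x - mu) = (0.446, -0.7194, 0.4245).
  (x - mu)^T · [Sigma^{-1} · (x - mu)] = (3)·(0.446) + (-3)·(-0.7194) + (1)·(0.4245) = 3.9209.

Step 4 — take square root: d = √(3.9209) ≈ 1.9801.

d(x, mu) = √(3.9209) ≈ 1.9801


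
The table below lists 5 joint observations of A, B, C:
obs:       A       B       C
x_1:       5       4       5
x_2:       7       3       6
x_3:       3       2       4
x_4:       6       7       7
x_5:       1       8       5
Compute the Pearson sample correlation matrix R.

Step 1 — column means:
  mean(A) = (5 + 7 + 3 + 6 + 1) / 5 = 22/5 = 4.4
  mean(B) = (4 + 3 + 2 + 7 + 8) / 5 = 24/5 = 4.8
  mean(C) = (5 + 6 + 4 + 7 + 5) / 5 = 27/5 = 5.4

Step 2 — sample variances and covariances s[i,j] = (1/(n-1)) · Σ_k (x_{k,i} - mean_i) · (x_{k,j} - mean_j), with n-1 = 4:
  s[A,A] = ((0.6)·(0.6) + (2.6)·(2.6) + (-1.4)·(-1.4) + (1.6)·(1.6) + (-3.4)·(-3.4)) / 4 = 23.2/4 = 5.8
  s[A,B] = ((0.6)·(-0.8) + (2.6)·(-1.8) + (-1.4)·(-2.8) + (1.6)·(2.2) + (-3.4)·(3.2)) / 4 = -8.6/4 = -2.15
  s[A,C] = ((0.6)·(-0.4) + (2.6)·(0.6) + (-1.4)·(-1.4) + (1.6)·(1.6) + (-3.4)·(-0.4)) / 4 = 7.2/4 = 1.8
  s[B,B] = ((-0.8)·(-0.8) + (-1.8)·(-1.8) + (-2.8)·(-2.8) + (2.2)·(2.2) + (3.2)·(3.2)) / 4 = 26.8/4 = 6.7
  s[B,C] = ((-0.8)·(-0.4) + (-1.8)·(0.6) + (-2.8)·(-1.4) + (2.2)·(1.6) + (3.2)·(-0.4)) / 4 = 5.4/4 = 1.35
  s[C,C] = ((-0.4)·(-0.4) + (0.6)·(0.6) + (-1.4)·(-1.4) + (1.6)·(1.6) + (-0.4)·(-0.4)) / 4 = 5.2/4 = 1.3
  Sample standard deviations s_i = √(s[i,i]):
  s(A) = √(5.8) = 2.4083
  s(B) = √(6.7) = 2.5884
  s(C) = √(1.3) = 1.1402

Step 3 — r_{ij} = s_{ij} / (s_i · s_j):
  r[A,A] = 1 (diagonal).
  r[A,B] = -2.15 / (2.4083 · 2.5884) = -2.15 / 6.2338 = -0.3449
  r[A,C] = 1.8 / (2.4083 · 1.1402) = 1.8 / 2.7459 = 0.6555
  r[B,B] = 1 (diagonal).
  r[B,C] = 1.35 / (2.5884 · 1.1402) = 1.35 / 2.9513 = 0.4574
  r[C,C] = 1 (diagonal).

R is symmetric with unit diagonal. Assembling:

R = [[1, -0.3449, 0.6555],
 [-0.3449, 1, 0.4574],
 [0.6555, 0.4574, 1]]


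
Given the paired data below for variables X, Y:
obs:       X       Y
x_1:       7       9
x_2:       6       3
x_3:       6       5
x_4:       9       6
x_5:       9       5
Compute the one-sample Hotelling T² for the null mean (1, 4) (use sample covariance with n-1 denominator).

Step 1 — sample mean vector:
  mean(X) = (7 + 6 + 6 + 9 + 9) / 5 = 37/5 = 7.4
  mean(Y) = (9 + 3 + 5 + 6 + 5) / 5 = 28/5 = 5.6
  x̄ = (7.4, 5.6),  deviation x̄ - mu_0 = (7.4, 5.6) - (1, 4) = (6.4, 1.6).

Step 2 — sample covariance matrix, S[i,j] = (1/(n-1)) · Σ_k (x_{k,i} - mean_i) · (x_{k,j} - mean_j), divisor n-1 = 4:
  S[X,X] = ((-0.4)·(-0.4) + (-1.4)·(-1.4) + (-1.4)·(-1.4) + (1.6)·(1.6) + (1.6)·(1.6)) / 4 = 9.2/4 = 2.3
  S[X,Y] = ((-0.4)·(3.4) + (-1.4)·(-2.6) + (-1.4)·(-0.6) + (1.6)·(0.4) + (1.6)·(-0.6)) / 4 = 2.8/4 = 0.7
  S[Y,Y] = ((3.4)·(3.4) + (-2.6)·(-2.6) + (-0.6)·(-0.6) + (0.4)·(0.4) + (-0.6)·(-0.6)) / 4 = 19.2/4 = 4.8
  S = [[2.3, 0.7],
 [0.7, 4.8]].

Step 3 — invert S. det(S) = 2.3·4.8 - (0.7)² = 10.55.
  S^{-1} = (1/det) · [[d, -b], [-b, a]] = [[0.455, -0.0664],
 [-0.0664, 0.218]].

Step 4 — quadratic form (x̄ - mu_0)^T · S^{-1} · (x̄ - mu_0):
  S^{-1} · (x̄ - mu_0) = (2.8057, -0.0758),
  (x̄ - mu_0)^T · [...] = (6.4)·(2.8057) + (1.6)·(-0.0758) = 17.8351.

Step 5 — scale by n: T² = 5 · 17.8351 = 89.1754.

T² ≈ 89.1754


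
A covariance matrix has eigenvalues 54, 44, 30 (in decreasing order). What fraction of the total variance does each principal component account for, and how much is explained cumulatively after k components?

Step 1 — total variance = trace(Sigma) = Σ λ_i = 54 + 44 + 30 = 128.

Step 2 — fraction explained by component i = λ_i / Σ λ:
  PC1: 54/128 = 0.4219
  PC2: 44/128 = 0.3438
  PC3: 30/128 = 0.2344

Step 3 — cumulative fraction after k components = (λ_1 + ... + λ_k) / Σ λ:
  k = 1: 54/128 = 0.4219
  k = 2: (54 + 44)/128 = 98/128 = 0.7656
  k = 3: (54 + 44 + 30)/128 = 128/128 = 1

Summary (fraction, with percent):

explained: PC1 0.4219 (42.19%), PC2 0.3438 (34.38%), PC3 0.2344 (23.44%);  cumulative: 0.4219, 0.7656, 1


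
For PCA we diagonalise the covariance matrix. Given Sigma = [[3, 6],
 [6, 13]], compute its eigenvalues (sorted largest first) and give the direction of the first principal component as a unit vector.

Step 1 — characteristic polynomial of 2×2 Sigma:
  det(Sigma - λI) = λ² - trace · λ + det = 0.
  trace = 3 + 13 = 16, det = 3·13 - (6)² = 3.
Step 2 — discriminant:
  Δ = trace² - 4·det = 256 - 12 = 244.
Step 3 — eigenvalues:
  λ = (trace ± √Δ)/2 = (16 ± 15.6205)/2,
  λ_1 = 15.8102,  λ_2 = 0.1898.

Step 4 — unit eigenvector for λ_1: solve (Sigma - λ_1 I)v = 0. First row:
  (3 - 15.8102)·v_x + (6)·v_y = 0, i.e. (-12.8102)·v_x + (6)·v_y = 0,
  so v ∝ (b, λ_1 - a) = (6, 12.8102) = u.
  ||u|| = √((6)² + (12.8102)²) = √(200.1025) ≈ 14.1458,
  v_1 = u/||u|| ≈ (0.4242, 0.9056) (||v_1|| = 1).

λ_1 = 15.8102,  λ_2 = 0.1898;  v_1 ≈ (0.4242, 0.9056)


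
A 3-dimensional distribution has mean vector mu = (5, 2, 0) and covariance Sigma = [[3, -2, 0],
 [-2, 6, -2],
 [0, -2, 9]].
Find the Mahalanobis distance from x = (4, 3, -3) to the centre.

Step 1 — centre the observation: (x - mu) = (-1, 1, -3).

Step 2 — invert Sigma (cofactor / det for 3×3, or solve directly):
  Sigma^{-1} = [[0.4386, 0.1579, 0.0351],
 [0.1579, 0.2368, 0.0526],
 [0.0351, 0.0526, 0.1228]].

Step 3 — form the quadratic (x - mu)^T · Sigma^{-1} · (x - mu):
  Sigma^{-1} · (x - mu) = (-0.386, -0.0789, -0.3509).
  (x - mu)^T · [Sigma^{-1} · (x - mu)] = (-1)·(-0.386) + (1)·(-0.0789) + (-3)·(-0.3509) = 1.3596.

Step 4 — take square root: d = √(1.3596) ≈ 1.166.

d(x, mu) = √(1.3596) ≈ 1.166


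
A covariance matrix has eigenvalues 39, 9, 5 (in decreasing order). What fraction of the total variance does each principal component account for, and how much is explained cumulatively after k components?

Step 1 — total variance = trace(Sigma) = Σ λ_i = 39 + 9 + 5 = 53.

Step 2 — fraction explained by component i = λ_i / Σ λ:
  PC1: 39/53 = 0.7358
  PC2: 9/53 = 0.1698
  PC3: 5/53 = 0.0943

Step 3 — cumulative fraction after k components = (λ_1 + ... + λ_k) / Σ λ:
  k = 1: 39/53 = 0.7358
  k = 2: (39 + 9)/53 = 48/53 = 0.9057
  k = 3: (39 + 9 + 5)/53 = 53/53 = 1

Summary (fraction, with percent):

explained: PC1 0.7358 (73.58%), PC2 0.1698 (16.98%), PC3 0.0943 (9.43%);  cumulative: 0.7358, 0.9057, 1


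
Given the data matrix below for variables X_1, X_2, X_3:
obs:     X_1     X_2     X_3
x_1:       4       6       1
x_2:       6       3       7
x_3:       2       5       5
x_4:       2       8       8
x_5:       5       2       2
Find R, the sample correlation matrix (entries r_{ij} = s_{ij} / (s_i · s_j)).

Step 1 — column means:
  mean(X_1) = (4 + 6 + 2 + 2 + 5) / 5 = 19/5 = 3.8
  mean(X_2) = (6 + 3 + 5 + 8 + 2) / 5 = 24/5 = 4.8
  mean(X_3) = (1 + 7 + 5 + 8 + 2) / 5 = 23/5 = 4.6

Step 2 — sample variances and covariances s[i,j] = (1/(n-1)) · Σ_k (x_{k,i} - mean_i) · (x_{k,j} - mean_j), with n-1 = 4:
  s[X_1,X_1] = ((0.2)·(0.2) + (2.2)·(2.2) + (-1.8)·(-1.8) + (-1.8)·(-1.8) + (1.2)·(1.2)) / 4 = 12.8/4 = 3.2
  s[X_1,X_2] = ((0.2)·(1.2) + (2.2)·(-1.8) + (-1.8)·(0.2) + (-1.8)·(3.2) + (1.2)·(-2.8)) / 4 = -13.2/4 = -3.3
  s[X_1,X_3] = ((0.2)·(-3.6) + (2.2)·(2.4) + (-1.8)·(0.4) + (-1.8)·(3.4) + (1.2)·(-2.6)) / 4 = -5.4/4 = -1.35
  s[X_2,X_2] = ((1.2)·(1.2) + (-1.8)·(-1.8) + (0.2)·(0.2) + (3.2)·(3.2) + (-2.8)·(-2.8)) / 4 = 22.8/4 = 5.7
  s[X_2,X_3] = ((1.2)·(-3.6) + (-1.8)·(2.4) + (0.2)·(0.4) + (3.2)·(3.4) + (-2.8)·(-2.6)) / 4 = 9.6/4 = 2.4
  s[X_3,X_3] = ((-3.6)·(-3.6) + (2.4)·(2.4) + (0.4)·(0.4) + (3.4)·(3.4) + (-2.6)·(-2.6)) / 4 = 37.2/4 = 9.3
  Sample standard deviations s_i = √(s[i,i]):
  s(X_1) = √(3.2) = 1.7889
  s(X_2) = √(5.7) = 2.3875
  s(X_3) = √(9.3) = 3.0496

Step 3 — r_{ij} = s_{ij} / (s_i · s_j):
  r[X_1,X_1] = 1 (diagonal).
  r[X_1,X_2] = -3.3 / (1.7889 · 2.3875) = -3.3 / 4.2708 = -0.7727
  r[X_1,X_3] = -1.35 / (1.7889 · 3.0496) = -1.35 / 5.4553 = -0.2475
  r[X_2,X_2] = 1 (diagonal).
  r[X_2,X_3] = 2.4 / (2.3875 · 3.0496) = 2.4 / 7.2808 = 0.3296
  r[X_3,X_3] = 1 (diagonal).

R is symmetric with unit diagonal. Assembling:

R = [[1, -0.7727, -0.2475],
 [-0.7727, 1, 0.3296],
 [-0.2475, 0.3296, 1]]


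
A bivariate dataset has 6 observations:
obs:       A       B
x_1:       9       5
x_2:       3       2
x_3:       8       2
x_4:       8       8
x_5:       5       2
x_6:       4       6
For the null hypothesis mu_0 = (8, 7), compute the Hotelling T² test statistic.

Step 1 — sample mean vector:
  mean(A) = (9 + 3 + 8 + 8 + 5 + 4) / 6 = 37/6 = 6.1667
  mean(B) = (5 + 2 + 2 + 8 + 2 + 6) / 6 = 25/6 = 4.1667
  x̄ = (6.1667, 4.1667),  deviation x̄ - mu_0 = (6.1667, 4.1667) - (8, 7) = (-1.8333, -2.8333).

Step 2 — sample covariance matrix, S[i,j] = (1/(n-1)) · Σ_k (x_{k,i} - mean_i) · (x_{k,j} - mean_j), divisor n-1 = 5:
  S[A,A] = ((2.8333)·(2.8333) + (-3.1667)·(-3.1667) + (1.8333)·(1.8333) + (1.8333)·(1.8333) + (-1.1667)·(-1.1667) + (-2.1667)·(-2.1667)) / 5 = 30.8333/5 = 6.1667
  S[A,B] = ((2.8333)·(0.8333) + (-3.1667)·(-2.1667) + (1.8333)·(-2.1667) + (1.8333)·(3.8333) + (-1.1667)·(-2.1667) + (-2.1667)·(1.8333)) / 5 = 10.8333/5 = 2.1667
  S[B,B] = ((0.8333)·(0.8333) + (-2.1667)·(-2.1667) + (-2.1667)·(-2.1667) + (3.8333)·(3.8333) + (-2.1667)·(-2.1667) + (1.8333)·(1.8333)) / 5 = 32.8333/5 = 6.5667
  S = [[6.1667, 2.1667],
 [2.1667, 6.5667]].

Step 3 — invert S. det(S) = 6.1667·6.5667 - (2.1667)² = 35.8.
  S^{-1} = (1/det) · [[d, -b], [-b, a]] = [[0.1834, -0.0605],
 [-0.0605, 0.1723]].

Step 4 — quadratic form (x̄ - mu_0)^T · S^{-1} · (x̄ - mu_0):
  S^{-1} · (x̄ - mu_0) = (-0.1648, -0.3771),
  (x̄ - mu_0)^T · [...] = (-1.8333)·(-0.1648) + (-2.8333)·(-0.3771) = 1.3706.

Step 5 — scale by n: T² = 6 · 1.3706 = 8.2235.

T² ≈ 8.2235


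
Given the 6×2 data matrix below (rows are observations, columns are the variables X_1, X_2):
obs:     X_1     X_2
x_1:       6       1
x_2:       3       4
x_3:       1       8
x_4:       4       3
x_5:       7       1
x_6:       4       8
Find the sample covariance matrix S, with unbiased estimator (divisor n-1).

Step 1 — column means:
  mean(X_1) = (6 + 3 + 1 + 4 + 7 + 4) / 6 = 25/6 = 4.1667
  mean(X_2) = (1 + 4 + 8 + 3 + 1 + 8) / 6 = 25/6 = 4.1667

Step 2 — sample covariance S[i,j] = (1/(n-1)) · Σ_k (x_{k,i} - mean_i) · (x_{k,j} - mean_j), with n-1 = 5.
  S[X_1,X_1] = ((1.8333)·(1.8333) + (-1.1667)·(-1.1667) + (-3.1667)·(-3.1667) + (-0.1667)·(-0.1667) + (2.8333)·(2.8333) + (-0.1667)·(-0.1667)) / 5 = 22.8333/5 = 4.5667
  S[X_1,X_2] = ((1.8333)·(-3.1667) + (-1.1667)·(-0.1667) + (-3.1667)·(3.8333) + (-0.1667)·(-1.1667) + (2.8333)·(-3.1667) + (-0.1667)·(3.8333)) / 5 = -27.1667/5 = -5.4333
  S[X_2,X_2] = ((-3.1667)·(-3.1667) + (-0.1667)·(-0.1667) + (3.8333)·(3.8333) + (-1.1667)·(-1.1667) + (-3.1667)·(-3.1667) + (3.8333)·(3.8333)) / 5 = 50.8333/5 = 10.1667

S is symmetric (S[j,i] = S[i,j]). Assembling:

S = [[4.5667, -5.4333],
 [-5.4333, 10.1667]]


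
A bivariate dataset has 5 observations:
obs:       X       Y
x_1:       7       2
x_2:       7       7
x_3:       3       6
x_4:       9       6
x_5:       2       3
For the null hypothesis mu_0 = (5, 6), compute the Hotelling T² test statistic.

Step 1 — sample mean vector:
  mean(X) = (7 + 7 + 3 + 9 + 2) / 5 = 28/5 = 5.6
  mean(Y) = (2 + 7 + 6 + 6 + 3) / 5 = 24/5 = 4.8
  x̄ = (5.6, 4.8),  deviation x̄ - mu_0 = (5.6, 4.8) - (5, 6) = (0.6, -1.2).

Step 2 — sample covariance matrix, S[i,j] = (1/(n-1)) · Σ_k (x_{k,i} - mean_i) · (x_{k,j} - mean_j), divisor n-1 = 4:
  S[X,X] = ((1.4)·(1.4) + (1.4)·(1.4) + (-2.6)·(-2.6) + (3.4)·(3.4) + (-3.6)·(-3.6)) / 4 = 35.2/4 = 8.8
  S[X,Y] = ((1.4)·(-2.8) + (1.4)·(2.2) + (-2.6)·(1.2) + (3.4)·(1.2) + (-3.6)·(-1.8)) / 4 = 6.6/4 = 1.65
  S[Y,Y] = ((-2.8)·(-2.8) + (2.2)·(2.2) + (1.2)·(1.2) + (1.2)·(1.2) + (-1.8)·(-1.8)) / 4 = 18.8/4 = 4.7
  S = [[8.8, 1.65],
 [1.65, 4.7]].

Step 3 — invert S. det(S) = 8.8·4.7 - (1.65)² = 38.6375.
  S^{-1} = (1/det) · [[d, -b], [-b, a]] = [[0.1216, -0.0427],
 [-0.0427, 0.2278]].

Step 4 — quadratic form (x̄ - mu_0)^T · S^{-1} · (x̄ - mu_0):
  S^{-1} · (x̄ - mu_0) = (0.1242, -0.2989),
  (x̄ - mu_0)^T · [...] = (0.6)·(0.1242) + (-1.2)·(-0.2989) = 0.4333.

Step 5 — scale by n: T² = 5 · 0.4333 = 2.1663.

T² ≈ 2.1663


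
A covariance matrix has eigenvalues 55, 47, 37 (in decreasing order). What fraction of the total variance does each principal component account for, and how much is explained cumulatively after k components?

Step 1 — total variance = trace(Sigma) = Σ λ_i = 55 + 47 + 37 = 139.

Step 2 — fraction explained by component i = λ_i / Σ λ:
  PC1: 55/139 = 0.3957
  PC2: 47/139 = 0.3381
  PC3: 37/139 = 0.2662

Step 3 — cumulative fraction after k components = (λ_1 + ... + λ_k) / Σ λ:
  k = 1: 55/139 = 0.3957
  k = 2: (55 + 47)/139 = 102/139 = 0.7338
  k = 3: (55 + 47 + 37)/139 = 139/139 = 1

Summary (fraction, with percent):

explained: PC1 0.3957 (39.57%), PC2 0.3381 (33.81%), PC3 0.2662 (26.62%);  cumulative: 0.3957, 0.7338, 1


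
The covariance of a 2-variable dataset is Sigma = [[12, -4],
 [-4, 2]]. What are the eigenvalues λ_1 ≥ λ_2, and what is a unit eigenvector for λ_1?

Step 1 — characteristic polynomial of 2×2 Sigma:
  det(Sigma - λI) = λ² - trace · λ + det = 0.
  trace = 12 + 2 = 14, det = 12·2 - (-4)² = 8.
Step 2 — discriminant:
  Δ = trace² - 4·det = 196 - 32 = 164.
Step 3 — eigenvalues:
  λ = (trace ± √Δ)/2 = (14 ± 12.8062)/2,
  λ_1 = 13.4031,  λ_2 = 0.5969.

Step 4 — unit eigenvector for λ_1: solve (Sigma - λ_1 I)v = 0. First row:
  (12 - 13.4031)·v_x + (-4)·v_y = 0, i.e. (-1.4031)·v_x + (-4)·v_y = 0,
  so v ∝ (b, λ_1 - a) = (-4, 1.4031); multiply by -1 so the first entry is positive: u = (4, -1.4031).
  ||u|| = √((4)² + (-1.4031)²) = √(17.9688) ≈ 4.239,
  v_1 = u/||u|| ≈ (0.9436, -0.331) (||v_1|| = 1).

λ_1 = 13.4031,  λ_2 = 0.5969;  v_1 ≈ (0.9436, -0.331)


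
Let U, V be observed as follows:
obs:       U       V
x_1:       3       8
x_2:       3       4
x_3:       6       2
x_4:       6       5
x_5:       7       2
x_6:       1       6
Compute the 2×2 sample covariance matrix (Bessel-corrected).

Step 1 — column means:
  mean(U) = (3 + 3 + 6 + 6 + 7 + 1) / 6 = 26/6 = 4.3333
  mean(V) = (8 + 4 + 2 + 5 + 2 + 6) / 6 = 27/6 = 4.5

Step 2 — sample covariance S[i,j] = (1/(n-1)) · Σ_k (x_{k,i} - mean_i) · (x_{k,j} - mean_j), with n-1 = 5.
  S[U,U] = ((-1.3333)·(-1.3333) + (-1.3333)·(-1.3333) + (1.6667)·(1.6667) + (1.6667)·(1.6667) + (2.6667)·(2.6667) + (-3.3333)·(-3.3333)) / 5 = 27.3333/5 = 5.4667
  S[U,V] = ((-1.3333)·(3.5) + (-1.3333)·(-0.5) + (1.6667)·(-2.5) + (1.6667)·(0.5) + (2.6667)·(-2.5) + (-3.3333)·(1.5)) / 5 = -19/5 = -3.8
  S[V,V] = ((3.5)·(3.5) + (-0.5)·(-0.5) + (-2.5)·(-2.5) + (0.5)·(0.5) + (-2.5)·(-2.5) + (1.5)·(1.5)) / 5 = 27.5/5 = 5.5

S is symmetric (S[j,i] = S[i,j]). Assembling:

S = [[5.4667, -3.8],
 [-3.8, 5.5]]


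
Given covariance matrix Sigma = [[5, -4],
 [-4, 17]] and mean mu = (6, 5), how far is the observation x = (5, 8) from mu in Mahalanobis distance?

Step 1 — centre the observation: (x - mu) = (-1, 3).

Step 2 — invert Sigma. det(Sigma) = 5·17 - (-4)² = 69.
  Sigma^{-1} = (1/det) · [[d, -b], [-b, a]] = [[0.2464, 0.058],
 [0.058, 0.0725]].

Step 3 — form the quadratic (x - mu)^T · Sigma^{-1} · (x - mu):
  Sigma^{-1} · (x - mu) = (-0.0725, 0.1594).
  (x - mu)^T · [Sigma^{-1} · (x - mu)] = (-1)·(-0.0725) + (3)·(0.1594) = 0.5507.

Step 4 — take square root: d = √(0.5507) ≈ 0.7421.

d(x, mu) = √(0.5507) ≈ 0.7421


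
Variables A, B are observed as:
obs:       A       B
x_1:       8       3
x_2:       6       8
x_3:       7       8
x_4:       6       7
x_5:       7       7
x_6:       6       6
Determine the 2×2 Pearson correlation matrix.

Step 1 — column means:
  mean(A) = (8 + 6 + 7 + 6 + 7 + 6) / 6 = 40/6 = 6.6667
  mean(B) = (3 + 8 + 8 + 7 + 7 + 6) / 6 = 39/6 = 6.5

Step 2 — sample variances and covariances s[i,j] = (1/(n-1)) · Σ_k (x_{k,i} - mean_i) · (x_{k,j} - mean_j), with n-1 = 5:
  s[A,A] = ((1.3333)·(1.3333) + (-0.6667)·(-0.6667) + (0.3333)·(0.3333) + (-0.6667)·(-0.6667) + (0.3333)·(0.3333) + (-0.6667)·(-0.6667)) / 5 = 3.3333/5 = 0.6667
  s[A,B] = ((1.3333)·(-3.5) + (-0.6667)·(1.5) + (0.3333)·(1.5) + (-0.6667)·(0.5) + (0.3333)·(0.5) + (-0.6667)·(-0.5)) / 5 = -5/5 = -1
  s[B,B] = ((-3.5)·(-3.5) + (1.5)·(1.5) + (1.5)·(1.5) + (0.5)·(0.5) + (0.5)·(0.5) + (-0.5)·(-0.5)) / 5 = 17.5/5 = 3.5
  Sample standard deviations s_i = √(s[i,i]):
  s(A) = √(0.6667) = 0.8165
  s(B) = √(3.5) = 1.8708

Step 3 — r_{ij} = s_{ij} / (s_i · s_j):
  r[A,A] = 1 (diagonal).
  r[A,B] = -1 / (0.8165 · 1.8708) = -1 / 1.5275 = -0.6547
  r[B,B] = 1 (diagonal).

R is symmetric with unit diagonal. Assembling:

R = [[1, -0.6547],
 [-0.6547, 1]]


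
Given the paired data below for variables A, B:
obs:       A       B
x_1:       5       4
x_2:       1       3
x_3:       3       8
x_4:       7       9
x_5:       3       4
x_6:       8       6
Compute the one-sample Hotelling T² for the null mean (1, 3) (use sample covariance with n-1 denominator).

Step 1 — sample mean vector:
  mean(A) = (5 + 1 + 3 + 7 + 3 + 8) / 6 = 27/6 = 4.5
  mean(B) = (4 + 3 + 8 + 9 + 4 + 6) / 6 = 34/6 = 5.6667
  x̄ = (4.5, 5.6667),  deviation x̄ - mu_0 = (4.5, 5.6667) - (1, 3) = (3.5, 2.6667).

Step 2 — sample covariance matrix, S[i,j] = (1/(n-1)) · Σ_k (x_{k,i} - mean_i) · (x_{k,j} - mean_j), divisor n-1 = 5:
  S[A,A] = ((0.5)·(0.5) + (-3.5)·(-3.5) + (-1.5)·(-1.5) + (2.5)·(2.5) + (-1.5)·(-1.5) + (3.5)·(3.5)) / 5 = 35.5/5 = 7.1
  S[A,B] = ((0.5)·(-1.6667) + (-3.5)·(-2.6667) + (-1.5)·(2.3333) + (2.5)·(3.3333) + (-1.5)·(-1.6667) + (3.5)·(0.3333)) / 5 = 17/5 = 3.4
  S[B,B] = ((-1.6667)·(-1.6667) + (-2.6667)·(-2.6667) + (2.3333)·(2.3333) + (3.3333)·(3.3333) + (-1.6667)·(-1.6667) + (0.3333)·(0.3333)) / 5 = 29.3333/5 = 5.8667
  S = [[7.1, 3.4],
 [3.4, 5.8667]].

Step 3 — invert S. det(S) = 7.1·5.8667 - (3.4)² = 30.0933.
  S^{-1} = (1/det) · [[d, -b], [-b, a]] = [[0.1949, -0.113],
 [-0.113, 0.2359]].

Step 4 — quadratic form (x̄ - mu_0)^T · S^{-1} · (x̄ - mu_0):
  S^{-1} · (x̄ - mu_0) = (0.381, 0.2337),
  (x̄ - mu_0)^T · [...] = (3.5)·(0.381) + (2.6667)·(0.2337) = 1.9569.

Step 5 — scale by n: T² = 6 · 1.9569 = 11.7412.

T² ≈ 11.7412


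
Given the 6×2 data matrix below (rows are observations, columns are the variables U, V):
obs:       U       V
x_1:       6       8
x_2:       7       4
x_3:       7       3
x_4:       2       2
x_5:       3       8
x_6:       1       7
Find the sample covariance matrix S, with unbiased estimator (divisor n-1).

Step 1 — column means:
  mean(U) = (6 + 7 + 7 + 2 + 3 + 1) / 6 = 26/6 = 4.3333
  mean(V) = (8 + 4 + 3 + 2 + 8 + 7) / 6 = 32/6 = 5.3333

Step 2 — sample covariance S[i,j] = (1/(n-1)) · Σ_k (x_{k,i} - mean_i) · (x_{k,j} - mean_j), with n-1 = 5.
  S[U,U] = ((1.6667)·(1.6667) + (2.6667)·(2.6667) + (2.6667)·(2.6667) + (-2.3333)·(-2.3333) + (-1.3333)·(-1.3333) + (-3.3333)·(-3.3333)) / 5 = 35.3333/5 = 7.0667
  S[U,V] = ((1.6667)·(2.6667) + (2.6667)·(-1.3333) + (2.6667)·(-2.3333) + (-2.3333)·(-3.3333) + (-1.3333)·(2.6667) + (-3.3333)·(1.6667)) / 5 = -6.6667/5 = -1.3333
  S[V,V] = ((2.6667)·(2.6667) + (-1.3333)·(-1.3333) + (-2.3333)·(-2.3333) + (-3.3333)·(-3.3333) + (2.6667)·(2.6667) + (1.6667)·(1.6667)) / 5 = 35.3333/5 = 7.0667

S is symmetric (S[j,i] = S[i,j]). Assembling:

S = [[7.0667, -1.3333],
 [-1.3333, 7.0667]]
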